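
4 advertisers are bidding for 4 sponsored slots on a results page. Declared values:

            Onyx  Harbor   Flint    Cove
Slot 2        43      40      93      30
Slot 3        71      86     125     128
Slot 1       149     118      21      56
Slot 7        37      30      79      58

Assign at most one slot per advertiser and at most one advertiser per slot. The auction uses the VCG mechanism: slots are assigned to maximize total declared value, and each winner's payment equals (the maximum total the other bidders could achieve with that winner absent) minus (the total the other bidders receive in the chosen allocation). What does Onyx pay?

Efficient allocation: Onyx→Slot 1 ($149), Harbor→Slot 7 ($30), Flint→Slot 2 ($93), Cove→Slot 3 ($128); total welfare W = $400.
Onyx receives Slot 1 at value $149, so the others get W − 149 = $251.
Without Onyx: best allocation of the remaining 3 bidders over all 4 slots is Harbor→Slot 1 ($118), Flint→Slot 2 ($93), Cove→Slot 3 ($128), total $339.
VCG payment = (others' best without Onyx) − (others' welfare with Onyx) = 339 − 251 = $88.

Onyx pays $88.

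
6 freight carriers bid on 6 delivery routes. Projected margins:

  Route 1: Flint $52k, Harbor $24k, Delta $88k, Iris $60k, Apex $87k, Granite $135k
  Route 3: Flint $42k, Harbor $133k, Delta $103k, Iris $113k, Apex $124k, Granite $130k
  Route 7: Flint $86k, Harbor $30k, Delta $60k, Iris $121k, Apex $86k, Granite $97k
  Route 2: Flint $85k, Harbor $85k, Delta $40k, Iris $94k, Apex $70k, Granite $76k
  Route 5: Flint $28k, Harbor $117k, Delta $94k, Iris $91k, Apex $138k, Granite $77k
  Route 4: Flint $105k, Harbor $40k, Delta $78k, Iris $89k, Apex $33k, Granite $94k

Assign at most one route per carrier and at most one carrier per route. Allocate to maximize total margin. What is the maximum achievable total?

Optimal: Flint→Route 2 ($85k), Harbor→Route 3 ($133k), Delta→Route 4 ($78k), Iris→Route 7 ($121k), Apex→Route 5 ($138k), Granite→Route 1 ($135k) — total 85+133+78+121+138+135 = $690k.
Row-greedy (each carrier in turn takes its best remaining route) gives $616k, worse by 74.
Swapping Flint↔Apex (Flint→Route 5 $28k, Apex→Route 2 $70k) loses 125.

Maximum total: $690k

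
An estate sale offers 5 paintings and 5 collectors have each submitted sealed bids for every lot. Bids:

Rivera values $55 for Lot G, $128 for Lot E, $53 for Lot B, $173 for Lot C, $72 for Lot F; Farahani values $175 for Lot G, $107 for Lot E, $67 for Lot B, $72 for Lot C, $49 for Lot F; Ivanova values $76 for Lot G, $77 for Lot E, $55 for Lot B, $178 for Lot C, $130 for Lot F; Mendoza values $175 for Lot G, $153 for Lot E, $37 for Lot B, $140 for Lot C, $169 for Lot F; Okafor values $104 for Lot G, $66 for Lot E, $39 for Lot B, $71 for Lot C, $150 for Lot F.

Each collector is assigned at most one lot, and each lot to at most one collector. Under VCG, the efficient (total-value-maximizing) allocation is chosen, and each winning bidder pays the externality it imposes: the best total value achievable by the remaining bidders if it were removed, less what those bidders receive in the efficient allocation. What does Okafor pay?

Okafor pays $91.

Efficient allocation: Rivera→Lot B ($53), Farahani→Lot G ($175), Ivanova→Lot C ($178), Mendoza→Lot E ($153), Okafor→Lot F ($150); total welfare W = $709.
Okafor receives Lot F at value $150, so the others get W − 150 = $559.
Without Okafor: best allocation of the remaining 4 bidders over all 5 lots is Rivera→Lot E ($128), Farahani→Lot G ($175), Ivanova→Lot C ($178), Mendoza→Lot F ($169), total $650.
VCG payment = (others' best without Okafor) − (others' welfare with Okafor) = 650 − 559 = $91.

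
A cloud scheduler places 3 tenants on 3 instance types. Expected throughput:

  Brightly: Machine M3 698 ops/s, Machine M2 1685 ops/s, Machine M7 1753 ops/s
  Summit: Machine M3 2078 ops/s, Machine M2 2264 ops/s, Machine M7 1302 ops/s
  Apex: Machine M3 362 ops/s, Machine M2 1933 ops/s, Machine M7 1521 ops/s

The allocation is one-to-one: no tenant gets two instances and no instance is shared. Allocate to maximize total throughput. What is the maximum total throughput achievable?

Maximum total: 5764 ops/s

This is the linear assignment problem.
Optimal: Brightly→Machine M7 (1753 ops/s), Summit→Machine M3 (2078 ops/s), Apex→Machine M2 (1933 ops/s) — total 1753+2078+1933 = 5764 ops/s.
Max-entry greedy (repeatedly take the single best remaining cell) gives 4379 ops/s, worse by 1385.
Swapping Apex↔Brightly (Apex→Machine M7 1521 ops/s, Brightly→Machine M2 1685 ops/s) loses 480.
Checked against all permutations: 5764 ops/s is optimal.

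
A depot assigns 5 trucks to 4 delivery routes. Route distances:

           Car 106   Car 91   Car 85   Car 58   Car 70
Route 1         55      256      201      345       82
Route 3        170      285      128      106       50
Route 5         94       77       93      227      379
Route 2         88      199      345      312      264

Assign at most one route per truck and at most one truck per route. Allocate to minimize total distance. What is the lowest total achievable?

Treat this as an assignment problem: match each truck to one route.
Optimal: Car 70→Route 1 (82 km), Car 58→Route 3 (106 km), Car 91→Route 5 (77 km), Car 106→Route 2 (88 km) — total 82+106+77+88 = 353 km.
Column-greedy (each route in turn goes to its cheapest remaining truck) gives 494 km, worse by 141.
Swapping Car 70↔Car 106 (Car 70→Route 2 264 km, Car 106→Route 1 55 km) adds 149.

Min total: 353 km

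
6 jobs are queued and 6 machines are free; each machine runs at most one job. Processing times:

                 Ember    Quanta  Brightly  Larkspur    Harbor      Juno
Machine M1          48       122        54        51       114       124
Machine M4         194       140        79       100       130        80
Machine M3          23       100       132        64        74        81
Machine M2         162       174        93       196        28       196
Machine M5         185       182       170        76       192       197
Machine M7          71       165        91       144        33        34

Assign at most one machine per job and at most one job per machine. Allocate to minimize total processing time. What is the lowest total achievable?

Minimum total: 355 min

This is a one-to-one assignment (minimum-cost bipartite matching).
Optimal: Ember→Machine M3 (23 min), Quanta→Machine M4 (140 min), Brightly→Machine M1 (54 min), Larkspur→Machine M5 (76 min), Harbor→Machine M2 (28 min), Juno→Machine M7 (34 min) — total 23+140+54+76+28+34 = 355 min.
Min-entry greedy (repeatedly take the single cheapest remaining cell) gives 397 min, worse by 42.
Swapping Brightly↔Larkspur (Brightly→Machine M5 170 min, Larkspur→Machine M1 51 min) adds 91.
Every other assignment is strictly worse.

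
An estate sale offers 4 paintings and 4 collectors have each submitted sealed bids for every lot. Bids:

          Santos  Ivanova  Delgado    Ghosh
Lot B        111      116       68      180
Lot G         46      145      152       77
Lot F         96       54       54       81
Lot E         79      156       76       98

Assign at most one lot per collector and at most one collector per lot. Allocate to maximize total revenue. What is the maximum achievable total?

Optimal: Santos→Lot F ($96), Ivanova→Lot E ($156), Delgado→Lot G ($152), Ghosh→Lot B ($180) — total 96+156+152+180 = $584.
Row-greedy (each collector in turn takes its best remaining lot) gives $500, worse by 84.
Next-best assignment: Santos→Lot B, Ivanova→Lot E, Delgado→Lot G, Ghosh→Lot F = $500.

Max total: $584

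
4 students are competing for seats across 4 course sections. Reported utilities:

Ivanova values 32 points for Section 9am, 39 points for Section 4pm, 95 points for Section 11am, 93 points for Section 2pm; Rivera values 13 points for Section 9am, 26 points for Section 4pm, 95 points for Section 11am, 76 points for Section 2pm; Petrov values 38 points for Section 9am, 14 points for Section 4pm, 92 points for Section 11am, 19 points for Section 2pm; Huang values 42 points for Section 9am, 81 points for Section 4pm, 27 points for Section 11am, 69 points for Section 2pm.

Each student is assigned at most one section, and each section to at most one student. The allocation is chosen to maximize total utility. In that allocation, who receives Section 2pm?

This is the linear assignment problem.
Optimal: Ivanova→Section 2pm (93 points), Rivera→Section 11am (95 points), Petrov→Section 9am (38 points), Huang→Section 4pm (81 points) — total 93+95+38+81 = 307 points.
Max-entry greedy (repeatedly take the single best remaining cell) gives 290 points, worse by 17.
Ivanova's own top section is Section 11am (95 points), but forcing Ivanova→Section 11am and reassigning the rest optimally gives only 290 points — worse by 17.

Ivanova receives Section 2pm.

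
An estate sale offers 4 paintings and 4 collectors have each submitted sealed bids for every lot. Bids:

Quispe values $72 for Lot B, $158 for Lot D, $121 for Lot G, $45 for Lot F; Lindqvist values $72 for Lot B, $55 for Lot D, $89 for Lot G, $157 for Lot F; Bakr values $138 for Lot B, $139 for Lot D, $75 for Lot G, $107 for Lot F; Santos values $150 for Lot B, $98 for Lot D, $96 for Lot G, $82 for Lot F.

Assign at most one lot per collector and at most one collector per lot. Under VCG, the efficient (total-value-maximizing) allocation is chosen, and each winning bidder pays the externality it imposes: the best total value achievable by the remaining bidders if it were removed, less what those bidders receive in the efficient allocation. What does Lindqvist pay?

Lindqvist pays $5.

Efficient allocation: Quispe→Lot G ($121), Lindqvist→Lot F ($157), Bakr→Lot D ($139), Santos→Lot B ($150); total welfare W = $567.
Lindqvist receives Lot F at value $157, so the others get W − 157 = $410.
Without Lindqvist: best allocation of the remaining 3 bidders over all 4 lots is Quispe→Lot D ($158), Bakr→Lot F ($107), Santos→Lot B ($150), total $415.
VCG payment = (others' best without Lindqvist) − (others' welfare with Lindqvist) = 415 − 410 = $5.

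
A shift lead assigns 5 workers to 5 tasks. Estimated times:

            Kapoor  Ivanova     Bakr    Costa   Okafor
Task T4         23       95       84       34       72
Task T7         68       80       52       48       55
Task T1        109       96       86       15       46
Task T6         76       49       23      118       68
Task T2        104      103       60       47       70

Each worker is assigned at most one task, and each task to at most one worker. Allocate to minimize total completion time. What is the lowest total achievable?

Optimal: Kapoor→Task T4 (23 min), Ivanova→Task T6 (49 min), Bakr→Task T2 (60 min), Costa→Task T1 (15 min), Okafor→Task T7 (55 min) — total 23+49+60+15+55 = 202 min.
Min-entry greedy (repeatedly take the single cheapest remaining cell) gives 219 min, worse by 17.
No other one-to-one assignment undercuts 202 min.

Minimum total: 202 min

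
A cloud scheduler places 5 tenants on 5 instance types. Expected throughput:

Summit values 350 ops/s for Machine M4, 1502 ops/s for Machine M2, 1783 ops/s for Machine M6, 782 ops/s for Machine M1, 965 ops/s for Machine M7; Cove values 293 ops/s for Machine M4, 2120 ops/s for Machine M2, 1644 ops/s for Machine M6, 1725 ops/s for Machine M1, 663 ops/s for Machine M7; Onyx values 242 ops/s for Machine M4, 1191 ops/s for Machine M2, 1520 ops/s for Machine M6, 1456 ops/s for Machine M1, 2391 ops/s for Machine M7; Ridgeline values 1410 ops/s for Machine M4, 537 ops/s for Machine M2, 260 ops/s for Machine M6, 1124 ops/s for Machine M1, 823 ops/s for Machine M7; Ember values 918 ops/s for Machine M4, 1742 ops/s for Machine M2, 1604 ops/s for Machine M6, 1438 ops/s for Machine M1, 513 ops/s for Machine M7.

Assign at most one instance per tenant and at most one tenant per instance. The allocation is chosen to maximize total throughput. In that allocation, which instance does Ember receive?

Ember receives Machine M1.

Optimal: Summit→Machine M6 (1783 ops/s), Cove→Machine M2 (2120 ops/s), Onyx→Machine M7 (2391 ops/s), Ridgeline→Machine M4 (1410 ops/s), Ember→Machine M1 (1438 ops/s) — total 1783+2120+2391+1410+1438 = 9142 ops/s.
Column-greedy (each instance in turn goes to its best remaining tenant) gives 7282 ops/s, worse by 1860.
Ember's own top instance is Machine M2 (1742 ops/s), but forcing Ember→Machine M2 and reassigning the rest optimally gives only 9051 ops/s — worse by 91.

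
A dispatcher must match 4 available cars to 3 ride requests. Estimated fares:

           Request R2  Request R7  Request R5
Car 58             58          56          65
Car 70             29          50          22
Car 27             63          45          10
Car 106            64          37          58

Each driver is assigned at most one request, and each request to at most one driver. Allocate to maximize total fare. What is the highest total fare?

Maximum total: $179

Treat this as an assignment problem: match each driver to one request.
Optimal: Car 106→Request R2 ($64), Car 70→Request R7 ($50), Car 58→Request R5 ($65) — total 64+50+65 = $179.
Column-greedy (each request in turn goes to its best remaining driver) gives $142, worse by 37.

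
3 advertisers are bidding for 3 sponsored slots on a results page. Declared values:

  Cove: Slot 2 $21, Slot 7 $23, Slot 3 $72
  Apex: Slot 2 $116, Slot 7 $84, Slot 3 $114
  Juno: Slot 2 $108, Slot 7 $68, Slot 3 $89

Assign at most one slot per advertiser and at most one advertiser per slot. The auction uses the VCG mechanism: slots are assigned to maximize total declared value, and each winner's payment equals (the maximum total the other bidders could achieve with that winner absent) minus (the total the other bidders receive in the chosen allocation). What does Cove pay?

Cove pays $30.

Efficient allocation: Cove→Slot 3 ($72), Apex→Slot 7 ($84), Juno→Slot 2 ($108); total welfare W = $264.
Cove receives Slot 3 at value $72, so the others get W − 72 = $192.
Without Cove: best allocation of the remaining 2 bidders over all 3 slots is Apex→Slot 3 ($114), Juno→Slot 2 ($108), total $222.
VCG payment = (others' best without Cove) − (others' welfare with Cove) = 222 − 192 = $30.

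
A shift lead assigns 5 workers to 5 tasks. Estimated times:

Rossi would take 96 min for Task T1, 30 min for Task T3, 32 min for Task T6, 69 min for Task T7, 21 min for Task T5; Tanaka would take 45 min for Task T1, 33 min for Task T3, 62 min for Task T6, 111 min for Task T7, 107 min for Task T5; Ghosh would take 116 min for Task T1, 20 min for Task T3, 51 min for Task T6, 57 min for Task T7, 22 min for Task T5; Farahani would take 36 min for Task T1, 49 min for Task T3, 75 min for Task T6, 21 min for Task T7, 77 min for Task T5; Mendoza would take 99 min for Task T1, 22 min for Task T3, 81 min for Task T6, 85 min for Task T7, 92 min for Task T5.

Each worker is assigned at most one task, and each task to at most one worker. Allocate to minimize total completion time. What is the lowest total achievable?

Min total: 142 min

Optimal: Rossi→Task T6 (32 min), Tanaka→Task T1 (45 min), Ghosh→Task T5 (22 min), Farahani→Task T7 (21 min), Mendoza→Task T3 (22 min) — total 32+45+22+21+22 = 142 min.
Row-greedy (each worker in turn takes its cheapest remaining task) gives 225 min, worse by 83.
Next-best assignment: Rossi→Task T5, Tanaka→Task T1, Ghosh→Task T6, Farahani→Task T7, Mendoza→Task T3 = 160 min.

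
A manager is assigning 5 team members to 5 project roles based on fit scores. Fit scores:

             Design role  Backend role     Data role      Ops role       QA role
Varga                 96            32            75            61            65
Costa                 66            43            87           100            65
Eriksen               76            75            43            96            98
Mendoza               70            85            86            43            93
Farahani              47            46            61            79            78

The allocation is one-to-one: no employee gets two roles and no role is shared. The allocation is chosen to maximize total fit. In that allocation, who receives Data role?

Costa receives Data role.

This is a one-to-one assignment (maximum-weight bipartite matching).
Optimal: Varga→Design role (96 pts), Costa→Data role (87 pts), Eriksen→QA role (98 pts), Mendoza→Backend role (85 pts), Farahani→Ops role (79 pts) — total 96+87+98+85+79 = 445 pts.
Max-entry greedy (repeatedly take the single best remaining cell) gives 426 pts, worse by 19.
Next-best assignment: Varga→Design role, Costa→Data role, Eriksen→Ops role, Mendoza→Backend role, Farahani→QA role = 442 pts.
Costa's own top role is Ops role (100 pts), but forcing Costa→Ops role and reassigning the rest optimally gives only 440 pts — worse by 5.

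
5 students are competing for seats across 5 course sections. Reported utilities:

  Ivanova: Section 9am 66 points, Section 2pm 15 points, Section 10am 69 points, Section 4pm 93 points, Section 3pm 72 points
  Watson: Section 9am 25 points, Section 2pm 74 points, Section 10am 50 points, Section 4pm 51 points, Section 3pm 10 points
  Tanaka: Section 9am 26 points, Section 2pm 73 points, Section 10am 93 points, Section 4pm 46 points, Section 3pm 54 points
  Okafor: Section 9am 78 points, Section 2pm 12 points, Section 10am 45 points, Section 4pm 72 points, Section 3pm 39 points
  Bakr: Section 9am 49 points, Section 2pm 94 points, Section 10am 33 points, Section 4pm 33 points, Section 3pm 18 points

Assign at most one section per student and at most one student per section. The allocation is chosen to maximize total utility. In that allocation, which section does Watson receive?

Watson receives Section 4pm.

Treat this as an assignment problem: match each student to one section.
Optimal: Ivanova→Section 3pm (72 points), Watson→Section 4pm (51 points), Tanaka→Section 10am (93 points), Okafor→Section 9am (78 points), Bakr→Section 2pm (94 points) — total 72+51+93+78+94 = 388 points.
Row-greedy (each student in turn takes its best remaining section) gives 356 points, worse by 32.
No other one-to-one assignment exceeds 388 points.
Watson's own top section is Section 2pm (74 points), but forcing Watson→Section 2pm and reassigning the rest optimally gives only 360 points — worse by 28.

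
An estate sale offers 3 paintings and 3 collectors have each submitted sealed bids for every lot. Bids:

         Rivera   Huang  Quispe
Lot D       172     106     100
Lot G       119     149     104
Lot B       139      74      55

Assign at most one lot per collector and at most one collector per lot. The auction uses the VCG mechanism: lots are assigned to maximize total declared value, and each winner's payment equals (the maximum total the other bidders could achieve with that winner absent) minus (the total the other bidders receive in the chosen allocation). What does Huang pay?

Huang pays $37.

Efficient allocation: Rivera→Lot B ($139), Huang→Lot G ($149), Quispe→Lot D ($100); total welfare W = $388.
Huang receives Lot G at value $149, so the others get W − 149 = $239.
Without Huang: best allocation of the remaining 2 bidders over all 3 lots is Rivera→Lot D ($172), Quispe→Lot G ($104), total $276.
VCG payment = (others' best without Huang) − (others' welfare with Huang) = 276 − 239 = $37.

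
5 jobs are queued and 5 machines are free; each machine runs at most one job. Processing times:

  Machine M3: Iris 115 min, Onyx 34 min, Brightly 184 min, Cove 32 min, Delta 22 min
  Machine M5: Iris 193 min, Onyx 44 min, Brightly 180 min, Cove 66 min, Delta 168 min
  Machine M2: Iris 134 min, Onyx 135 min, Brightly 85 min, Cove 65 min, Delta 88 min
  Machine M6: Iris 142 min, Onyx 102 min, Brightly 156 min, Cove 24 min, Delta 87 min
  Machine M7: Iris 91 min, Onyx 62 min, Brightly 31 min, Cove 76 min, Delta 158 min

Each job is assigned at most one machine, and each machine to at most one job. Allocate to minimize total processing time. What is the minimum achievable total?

Minimum total: 255 min

Optimal: Iris→Machine M2 (134 min), Onyx→Machine M5 (44 min), Brightly→Machine M7 (31 min), Cove→Machine M6 (24 min), Delta→Machine M3 (22 min) — total 134+44+31+24+22 = 255 min.
Column-greedy (each machine in turn goes to its cheapest remaining job) gives 304 min, worse by 49.
Next-best assignment: Iris→Machine M7, Onyx→Machine M5, Brightly→Machine M2, Cove→Machine M6, Delta→Machine M3 = 266 min.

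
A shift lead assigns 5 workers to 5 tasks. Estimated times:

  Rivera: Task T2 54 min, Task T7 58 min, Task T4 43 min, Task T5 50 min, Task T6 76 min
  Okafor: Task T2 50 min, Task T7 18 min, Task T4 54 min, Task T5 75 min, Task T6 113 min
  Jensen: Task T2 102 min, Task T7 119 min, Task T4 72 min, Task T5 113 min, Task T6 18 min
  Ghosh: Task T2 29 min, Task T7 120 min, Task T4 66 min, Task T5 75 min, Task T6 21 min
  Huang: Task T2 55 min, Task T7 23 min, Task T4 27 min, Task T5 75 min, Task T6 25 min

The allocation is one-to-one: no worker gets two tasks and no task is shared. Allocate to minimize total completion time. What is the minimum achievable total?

Min total: 142 min

Optimal: Rivera→Task T5 (50 min), Okafor→Task T7 (18 min), Jensen→Task T6 (18 min), Ghosh→Task T2 (29 min), Huang→Task T4 (27 min) — total 50+18+18+29+27 = 142 min.
Row-greedy (each worker in turn takes its cheapest remaining task) gives 183 min, worse by 41.
Every other assignment is strictly worse.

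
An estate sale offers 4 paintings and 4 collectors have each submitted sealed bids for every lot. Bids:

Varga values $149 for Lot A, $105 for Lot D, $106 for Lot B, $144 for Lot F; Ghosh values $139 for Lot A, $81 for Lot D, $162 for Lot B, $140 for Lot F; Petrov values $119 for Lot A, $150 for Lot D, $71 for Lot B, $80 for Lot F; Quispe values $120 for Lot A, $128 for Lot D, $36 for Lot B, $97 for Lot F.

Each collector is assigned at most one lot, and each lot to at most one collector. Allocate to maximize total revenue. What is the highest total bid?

Max total: $576

Optimal: Varga→Lot F ($144), Ghosh→Lot B ($162), Petrov→Lot D ($150), Quispe→Lot A ($120) — total 144+162+150+120 = $576.
Row-greedy (each collector in turn takes its best remaining lot) gives $558, worse by 18.
Next-best assignment: Varga→Lot A, Ghosh→Lot B, Petrov→Lot D, Quispe→Lot F = $558.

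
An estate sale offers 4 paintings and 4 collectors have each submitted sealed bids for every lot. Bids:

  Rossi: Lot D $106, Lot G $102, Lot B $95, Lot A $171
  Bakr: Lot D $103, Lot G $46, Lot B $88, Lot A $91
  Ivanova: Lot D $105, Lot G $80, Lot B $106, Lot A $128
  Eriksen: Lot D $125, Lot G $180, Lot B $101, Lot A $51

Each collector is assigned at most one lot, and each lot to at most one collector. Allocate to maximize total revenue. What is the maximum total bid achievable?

Treat this as an assignment problem: match each collector to one lot.
Optimal: Rossi→Lot A ($171), Bakr→Lot D ($103), Ivanova→Lot B ($106), Eriksen→Lot G ($180) — total 171+103+106+180 = $560.
Column-greedy (each lot in turn goes to its best remaining collector) gives $424, worse by 136.
Next-best assignment: Rossi→Lot A, Bakr→Lot B, Ivanova→Lot D, Eriksen→Lot G = $544.
Swapping Eriksen↔Bakr (Eriksen→Lot D $125, Bakr→Lot G $46) loses 112.

Max total: $560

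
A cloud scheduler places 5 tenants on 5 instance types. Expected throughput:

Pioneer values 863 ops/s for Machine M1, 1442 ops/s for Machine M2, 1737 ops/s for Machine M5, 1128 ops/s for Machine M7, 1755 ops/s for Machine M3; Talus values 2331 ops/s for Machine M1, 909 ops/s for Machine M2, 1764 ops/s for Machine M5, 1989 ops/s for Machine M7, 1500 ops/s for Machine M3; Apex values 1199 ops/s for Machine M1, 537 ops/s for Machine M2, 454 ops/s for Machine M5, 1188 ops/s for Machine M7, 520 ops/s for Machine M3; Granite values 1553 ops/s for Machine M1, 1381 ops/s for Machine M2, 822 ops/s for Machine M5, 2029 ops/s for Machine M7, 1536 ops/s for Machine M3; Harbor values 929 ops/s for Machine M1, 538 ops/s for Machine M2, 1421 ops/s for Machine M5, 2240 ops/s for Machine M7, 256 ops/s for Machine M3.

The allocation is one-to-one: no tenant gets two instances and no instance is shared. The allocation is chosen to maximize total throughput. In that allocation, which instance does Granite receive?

Granite receives Machine M3.

This is a one-to-one assignment (maximum-weight bipartite matching).
Optimal: Pioneer→Machine M5 (1737 ops/s), Talus→Machine M1 (2331 ops/s), Apex→Machine M2 (537 ops/s), Granite→Machine M3 (1536 ops/s), Harbor→Machine M7 (2240 ops/s) — total 1737+2331+537+1536+2240 = 8381 ops/s.
Max-entry greedy (repeatedly take the single best remaining cell) gives 8161 ops/s, worse by 220.
Next-best assignment: Pioneer→Machine M3, Talus→Machine M5, Apex→Machine M1, Granite→Machine M2, Harbor→Machine M7 = 8339 ops/s.
Every other assignment is strictly worse.
Granite's own top instance is Machine M7 (2029 ops/s), but forcing Granite→Machine M7 and reassigning the rest optimally gives only 8073 ops/s — worse by 308.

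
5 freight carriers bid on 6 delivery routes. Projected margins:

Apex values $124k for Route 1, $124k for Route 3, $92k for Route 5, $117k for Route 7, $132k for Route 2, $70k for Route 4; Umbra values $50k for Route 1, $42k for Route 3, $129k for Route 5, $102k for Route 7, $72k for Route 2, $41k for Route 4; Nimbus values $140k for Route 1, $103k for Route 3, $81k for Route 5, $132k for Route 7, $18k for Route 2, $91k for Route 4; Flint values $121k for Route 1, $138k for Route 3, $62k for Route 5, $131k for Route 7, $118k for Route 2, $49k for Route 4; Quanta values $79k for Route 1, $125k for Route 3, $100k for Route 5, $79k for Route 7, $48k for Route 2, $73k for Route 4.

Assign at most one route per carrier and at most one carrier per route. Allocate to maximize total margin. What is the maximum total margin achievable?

Max total: $657k

Optimal: Apex→Route 2 ($132k), Umbra→Route 5 ($129k), Nimbus→Route 1 ($140k), Flint→Route 7 ($131k), Quanta→Route 3 ($125k) — total 132+129+140+131+125 = $657k.
Column-greedy (each route in turn goes to its best remaining carrier) gives $572k, worse by 85.
Next-best assignment: Apex→Route 2, Umbra→Route 5, Nimbus→Route 7, Flint→Route 1, Quanta→Route 3 = $639k.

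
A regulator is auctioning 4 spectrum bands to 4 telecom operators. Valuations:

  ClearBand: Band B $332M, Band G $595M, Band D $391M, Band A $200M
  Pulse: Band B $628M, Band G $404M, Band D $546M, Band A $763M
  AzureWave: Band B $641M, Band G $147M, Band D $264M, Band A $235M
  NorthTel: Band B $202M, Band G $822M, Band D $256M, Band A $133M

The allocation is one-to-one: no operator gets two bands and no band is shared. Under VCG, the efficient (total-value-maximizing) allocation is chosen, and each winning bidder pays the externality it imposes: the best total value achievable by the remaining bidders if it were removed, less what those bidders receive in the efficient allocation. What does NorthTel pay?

Efficient allocation: ClearBand→Band D ($391M), Pulse→Band A ($763M), AzureWave→Band B ($641M), NorthTel→Band G ($822M); total welfare W = $2617M.
NorthTel receives Band G at value $822M, so the others get W − 822 = $1795M.
Without NorthTel: best allocation of the remaining 3 bidders over all 4 bands is ClearBand→Band G ($595M), Pulse→Band A ($763M), AzureWave→Band B ($641M), total $1999M.
VCG payment = (others' best without NorthTel) − (others' welfare with NorthTel) = 1999 − 1795 = $204M.

NorthTel pays $204M.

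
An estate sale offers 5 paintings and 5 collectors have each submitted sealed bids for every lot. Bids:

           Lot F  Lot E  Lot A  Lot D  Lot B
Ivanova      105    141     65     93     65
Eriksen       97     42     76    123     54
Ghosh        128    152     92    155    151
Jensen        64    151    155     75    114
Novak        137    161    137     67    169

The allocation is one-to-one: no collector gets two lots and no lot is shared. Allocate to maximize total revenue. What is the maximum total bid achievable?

Optimal: Ivanova→Lot E ($141), Eriksen→Lot F ($97), Ghosh→Lot D ($155), Jensen→Lot A ($155), Novak→Lot B ($169) — total 141+97+155+155+169 = $717.
Column-greedy (each lot in turn goes to its best remaining collector) gives $632, worse by 85.
Checked against all permutations: $717 is optimal.

Maximum total: $717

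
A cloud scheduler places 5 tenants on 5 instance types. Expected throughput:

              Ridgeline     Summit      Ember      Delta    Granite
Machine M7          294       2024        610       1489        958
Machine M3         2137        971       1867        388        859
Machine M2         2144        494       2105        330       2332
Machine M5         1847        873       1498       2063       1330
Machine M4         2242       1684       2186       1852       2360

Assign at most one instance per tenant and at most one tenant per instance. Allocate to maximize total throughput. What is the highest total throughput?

Maximum total: 10742 ops/s

Optimal: Ridgeline→Machine M3 (2137 ops/s), Summit→Machine M7 (2024 ops/s), Ember→Machine M4 (2186 ops/s), Delta→Machine M5 (2063 ops/s), Granite→Machine M2 (2332 ops/s) — total 2137+2024+2186+2063+2332 = 10742 ops/s.
Max-entry greedy (repeatedly take the single best remaining cell) gives 10458 ops/s, worse by 284.
Swapping Delta↔Ridgeline (Delta→Machine M3 388 ops/s, Ridgeline→Machine M5 1847 ops/s) loses 1965.
Checked against all permutations: 10742 ops/s is optimal.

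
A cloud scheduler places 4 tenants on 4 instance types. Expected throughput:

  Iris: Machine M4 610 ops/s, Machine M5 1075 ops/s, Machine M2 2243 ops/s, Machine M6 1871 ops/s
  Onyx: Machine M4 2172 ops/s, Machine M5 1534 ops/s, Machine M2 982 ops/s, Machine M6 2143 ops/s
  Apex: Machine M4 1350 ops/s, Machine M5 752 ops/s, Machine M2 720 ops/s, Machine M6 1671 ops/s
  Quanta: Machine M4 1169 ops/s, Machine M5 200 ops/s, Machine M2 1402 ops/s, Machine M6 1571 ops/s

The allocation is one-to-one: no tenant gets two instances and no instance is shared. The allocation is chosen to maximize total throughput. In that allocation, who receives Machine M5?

Optimal: Iris→Machine M2 (2243 ops/s), Onyx→Machine M4 (2172 ops/s), Apex→Machine M5 (752 ops/s), Quanta→Machine M6 (1571 ops/s) — total 2243+2172+752+1571 = 6738 ops/s.
Column-greedy (each instance in turn goes to its best remaining tenant) gives 6320 ops/s, worse by 418.
Swapping Apex↔Onyx (Apex→Machine M4 1350 ops/s, Onyx→Machine M5 1534 ops/s) loses 40.
Checked against all permutations: 6738 ops/s is optimal.
Apex's own top instance is Machine M6 (1671 ops/s), but forcing Apex→Machine M6 and reassigning the rest optimally gives only 6617 ops/s — worse by 121.

Apex receives Machine M5.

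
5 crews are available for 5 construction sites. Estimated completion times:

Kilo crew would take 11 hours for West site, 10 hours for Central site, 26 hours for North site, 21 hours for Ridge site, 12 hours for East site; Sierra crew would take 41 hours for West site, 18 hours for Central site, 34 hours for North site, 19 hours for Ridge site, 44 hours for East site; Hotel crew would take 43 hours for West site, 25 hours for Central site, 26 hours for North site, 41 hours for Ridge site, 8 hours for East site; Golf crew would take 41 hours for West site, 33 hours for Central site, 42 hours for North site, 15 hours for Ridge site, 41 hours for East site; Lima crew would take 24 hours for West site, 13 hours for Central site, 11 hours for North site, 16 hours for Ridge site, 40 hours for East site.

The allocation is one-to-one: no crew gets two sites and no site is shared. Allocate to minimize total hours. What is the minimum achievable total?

Optimal: Kilo crew→West site (11 hours), Sierra crew→Central site (18 hours), Hotel crew→East site (8 hours), Golf crew→Ridge site (15 hours), Lima crew→North site (11 hours) — total 11+18+8+15+11 = 63 hours.
Column-greedy (each site in turn goes to its cheapest remaining crew) gives 109 hours, worse by 46.

Minimum total: 63 hours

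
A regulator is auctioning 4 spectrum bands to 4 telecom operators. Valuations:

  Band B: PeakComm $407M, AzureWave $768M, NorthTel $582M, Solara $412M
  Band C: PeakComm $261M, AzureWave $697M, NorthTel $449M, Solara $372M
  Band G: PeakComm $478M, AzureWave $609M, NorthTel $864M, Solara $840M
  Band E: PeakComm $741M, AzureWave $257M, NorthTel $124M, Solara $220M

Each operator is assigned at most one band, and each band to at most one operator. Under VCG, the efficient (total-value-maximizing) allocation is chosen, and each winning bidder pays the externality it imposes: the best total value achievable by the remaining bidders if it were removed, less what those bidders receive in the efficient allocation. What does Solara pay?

Solara pays $353M.

Efficient allocation: PeakComm→Band E ($741M), AzureWave→Band C ($697M), NorthTel→Band B ($582M), Solara→Band G ($840M); total welfare W = $2860M.
Solara receives Band G at value $840M, so the others get W − 840 = $2020M.
Without Solara: best allocation of the remaining 3 bidders over all 4 bands is PeakComm→Band E ($741M), AzureWave→Band B ($768M), NorthTel→Band G ($864M), total $2373M.
VCG payment = (others' best without Solara) − (others' welfare with Solara) = 2373 − 2020 = $353M.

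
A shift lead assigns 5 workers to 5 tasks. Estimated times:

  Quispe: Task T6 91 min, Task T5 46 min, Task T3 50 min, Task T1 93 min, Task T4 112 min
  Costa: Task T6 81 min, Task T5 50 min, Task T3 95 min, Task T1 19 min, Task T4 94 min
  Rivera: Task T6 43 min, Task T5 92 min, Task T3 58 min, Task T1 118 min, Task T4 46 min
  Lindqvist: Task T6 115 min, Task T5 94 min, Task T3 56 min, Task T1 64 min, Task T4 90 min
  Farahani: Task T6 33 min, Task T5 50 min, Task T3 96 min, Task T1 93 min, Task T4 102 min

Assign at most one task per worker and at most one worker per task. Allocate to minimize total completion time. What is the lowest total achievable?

Optimal: Quispe→Task T5 (46 min), Costa→Task T1 (19 min), Rivera→Task T4 (46 min), Lindqvist→Task T3 (56 min), Farahani→Task T6 (33 min) — total 46+19+46+56+33 = 200 min.
Checked against all permutations: 200 min is optimal.

Min total: 200 min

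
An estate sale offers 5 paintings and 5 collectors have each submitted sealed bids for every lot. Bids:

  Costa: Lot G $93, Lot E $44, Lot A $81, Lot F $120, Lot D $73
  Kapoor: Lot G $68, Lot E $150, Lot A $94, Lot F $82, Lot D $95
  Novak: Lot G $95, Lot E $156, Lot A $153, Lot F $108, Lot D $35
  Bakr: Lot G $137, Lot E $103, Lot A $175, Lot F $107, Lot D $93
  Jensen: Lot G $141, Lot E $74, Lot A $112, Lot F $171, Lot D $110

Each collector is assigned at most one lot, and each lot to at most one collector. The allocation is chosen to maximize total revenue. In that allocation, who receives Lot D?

Kapoor receives Lot D.

Optimal: Costa→Lot G ($93), Kapoor→Lot D ($95), Novak→Lot E ($156), Bakr→Lot A ($175), Jensen→Lot F ($171) — total 93+95+156+175+171 = $690.
Row-greedy (each collector in turn takes its best remaining lot) gives $670, worse by 20.
Next-best assignment: Costa→Lot F, Kapoor→Lot D, Novak→Lot E, Bakr→Lot A, Jensen→Lot G = $687.
Kapoor's own top lot is Lot E ($150), but forcing Kapoor→Lot E and reassigning the rest optimally gives only $684 — worse by 6.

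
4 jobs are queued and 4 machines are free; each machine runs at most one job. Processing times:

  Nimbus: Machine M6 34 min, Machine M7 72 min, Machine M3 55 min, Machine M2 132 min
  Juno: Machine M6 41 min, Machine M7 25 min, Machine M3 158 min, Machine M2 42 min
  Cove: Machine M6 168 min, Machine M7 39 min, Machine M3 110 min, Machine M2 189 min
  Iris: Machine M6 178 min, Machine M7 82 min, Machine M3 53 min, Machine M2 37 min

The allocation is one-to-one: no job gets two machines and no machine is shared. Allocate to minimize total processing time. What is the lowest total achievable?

Minimum total: 168 min

Optimal: Nimbus→Machine M6 (34 min), Juno→Machine M2 (42 min), Cove→Machine M7 (39 min), Iris→Machine M3 (53 min) — total 34+42+39+53 = 168 min.
Column-greedy (each machine in turn goes to its cheapest remaining job) gives 301 min, worse by 133.
Next-best assignment: Nimbus→Machine M3, Juno→Machine M6, Cove→Machine M7, Iris→Machine M2 = 172 min.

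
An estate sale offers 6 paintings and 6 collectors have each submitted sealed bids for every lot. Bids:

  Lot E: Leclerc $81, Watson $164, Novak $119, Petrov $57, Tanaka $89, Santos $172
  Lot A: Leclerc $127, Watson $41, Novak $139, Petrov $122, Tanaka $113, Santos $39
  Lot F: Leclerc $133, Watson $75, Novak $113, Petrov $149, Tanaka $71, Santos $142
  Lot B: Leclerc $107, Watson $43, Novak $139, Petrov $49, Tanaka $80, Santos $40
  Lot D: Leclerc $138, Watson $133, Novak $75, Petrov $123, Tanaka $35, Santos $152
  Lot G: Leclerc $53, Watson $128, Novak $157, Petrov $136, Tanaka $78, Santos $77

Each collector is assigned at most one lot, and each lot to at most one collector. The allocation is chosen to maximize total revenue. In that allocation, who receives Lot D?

Santos receives Lot D.

Optimal: Leclerc→Lot B ($107), Watson→Lot E ($164), Novak→Lot G ($157), Petrov→Lot F ($149), Tanaka→Lot A ($113), Santos→Lot D ($152) — total 107+164+157+149+113+152 = $842.
Row-greedy (each collector in turn takes its best remaining lot) gives $761, worse by 81.
Santos's own top lot is Lot E ($172), but forcing Santos→Lot E and reassigning the rest optimally gives only $839 — worse by 3.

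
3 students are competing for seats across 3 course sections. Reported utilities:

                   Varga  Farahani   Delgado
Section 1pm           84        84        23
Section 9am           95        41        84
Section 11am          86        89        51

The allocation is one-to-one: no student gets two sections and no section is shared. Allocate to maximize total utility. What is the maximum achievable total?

Optimal: Varga→Section 1pm (84 points), Farahani→Section 11am (89 points), Delgado→Section 9am (84 points) — total 84+89+84 = 257 points.
Max-entry greedy (repeatedly take the single best remaining cell) gives 207 points, worse by 50.
Next-best assignment: Varga→Section 11am, Farahani→Section 1pm, Delgado→Section 9am = 254 points.
Swapping Delgado↔Farahani (Delgado→Section 11am 51 points, Farahani→Section 9am 41 points) loses 81.

Max total: 257 points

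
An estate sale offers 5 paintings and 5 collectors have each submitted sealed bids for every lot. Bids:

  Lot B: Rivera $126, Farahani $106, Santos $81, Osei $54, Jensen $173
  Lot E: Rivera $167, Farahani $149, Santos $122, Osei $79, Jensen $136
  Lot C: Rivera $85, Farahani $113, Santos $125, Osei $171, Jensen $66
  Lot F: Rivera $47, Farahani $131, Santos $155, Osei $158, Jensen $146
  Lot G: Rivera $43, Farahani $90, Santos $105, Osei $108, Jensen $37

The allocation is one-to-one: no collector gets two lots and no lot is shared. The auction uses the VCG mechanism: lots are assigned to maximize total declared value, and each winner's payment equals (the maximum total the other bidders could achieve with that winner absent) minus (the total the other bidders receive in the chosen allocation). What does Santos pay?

Santos pays $41.

Efficient allocation: Rivera→Lot E ($167), Farahani→Lot G ($90), Santos→Lot F ($155), Osei→Lot C ($171), Jensen→Lot B ($173); total welfare W = $756.
Santos receives Lot F at value $155, so the others get W − 155 = $601.
Without Santos: best allocation of the remaining 4 bidders over all 5 lots is Rivera→Lot E ($167), Farahani→Lot F ($131), Osei→Lot C ($171), Jensen→Lot B ($173), total $642.
VCG payment = (others' best without Santos) − (others' welfare with Santos) = 642 − 601 = $41.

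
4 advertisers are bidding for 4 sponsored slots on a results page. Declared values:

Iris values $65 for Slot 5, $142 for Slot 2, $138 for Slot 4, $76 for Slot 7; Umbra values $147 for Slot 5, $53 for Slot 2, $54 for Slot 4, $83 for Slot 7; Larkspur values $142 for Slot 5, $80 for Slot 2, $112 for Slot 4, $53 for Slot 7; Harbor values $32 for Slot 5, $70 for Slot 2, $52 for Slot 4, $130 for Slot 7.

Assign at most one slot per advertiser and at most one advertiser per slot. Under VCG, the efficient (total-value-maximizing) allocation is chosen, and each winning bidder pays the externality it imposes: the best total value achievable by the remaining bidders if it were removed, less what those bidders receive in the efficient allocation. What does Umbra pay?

Efficient allocation: Iris→Slot 2 ($142), Umbra→Slot 5 ($147), Larkspur→Slot 4 ($112), Harbor→Slot 7 ($130); total welfare W = $531.
Umbra receives Slot 5 at value $147, so the others get W − 147 = $384.
Without Umbra: best allocation of the remaining 3 bidders over all 4 slots is Iris→Slot 2 ($142), Larkspur→Slot 5 ($142), Harbor→Slot 7 ($130), total $414.
VCG payment = (others' best without Umbra) − (others' welfare with Umbra) = 414 − 384 = $30.

Umbra pays $30.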